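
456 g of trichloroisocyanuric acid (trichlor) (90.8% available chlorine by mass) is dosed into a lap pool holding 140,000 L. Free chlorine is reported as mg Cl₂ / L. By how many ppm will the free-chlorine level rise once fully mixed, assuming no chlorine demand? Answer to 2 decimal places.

2.96 ppm

Available chlorine delivered: 456 g × 0.908 = 414 g as Cl₂.
Concentration rise: 414 g / 140,000 L = 2.957 mg/L = 2.96 ppm.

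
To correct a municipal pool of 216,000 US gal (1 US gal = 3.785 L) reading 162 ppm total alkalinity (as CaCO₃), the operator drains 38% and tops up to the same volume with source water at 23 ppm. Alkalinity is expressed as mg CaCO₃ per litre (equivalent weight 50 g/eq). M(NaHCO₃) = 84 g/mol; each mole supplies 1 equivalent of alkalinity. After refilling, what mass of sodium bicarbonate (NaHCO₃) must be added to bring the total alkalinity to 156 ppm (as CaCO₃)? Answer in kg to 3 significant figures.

64.3 kg

Volume: 216,000 US gal × 3.785 L/gal = 817,560 L.
After draining 38% and refilling: 162 × 0.62 + 23 × 0.38 = 109.18 ppm.
Deficit to target: 156 − 109.18 = 46.82 mg/L.
As CaCO₃: 46.82 mg/L × 817,560 L = 38,280 g; ÷ 50 g/eq ÷ 1 = 765.6 mol NaHCO₃.
Mass: 765.6 × 84 = 64,310 g.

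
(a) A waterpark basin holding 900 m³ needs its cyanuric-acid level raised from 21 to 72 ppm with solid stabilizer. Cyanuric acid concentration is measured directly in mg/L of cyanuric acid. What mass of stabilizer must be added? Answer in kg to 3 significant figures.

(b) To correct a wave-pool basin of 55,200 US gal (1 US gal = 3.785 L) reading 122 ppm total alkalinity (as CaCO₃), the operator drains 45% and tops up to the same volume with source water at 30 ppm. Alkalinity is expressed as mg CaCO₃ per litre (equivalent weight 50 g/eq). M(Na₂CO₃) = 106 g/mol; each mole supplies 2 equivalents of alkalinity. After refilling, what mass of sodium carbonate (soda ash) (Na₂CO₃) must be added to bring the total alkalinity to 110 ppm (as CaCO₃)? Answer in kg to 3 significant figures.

(a) Volume: 900 m³ = 900,000 L.
(a) CYA to add: (72 − 21) = 51 mg/L × 900,000 L = 45,900 g cyanuric acid.

(b) Volume: 55,200 US gal × 3.785 L/gal = 208,932 L.
(b) After draining 45% and refilling: 122 × 0.55 + 30 × 0.45 = 80.6 ppm.
(b) Deficit to target: 110 − 80.6 = 29.4 mg/L.
(b) As CaCO₃: 29.4 mg/L × 208,932 L = 6143 g; ÷ 50 g/eq ÷ 2 = 61.43 mol Na₂CO₃.
(b) Mass: 61.43 × 106 = 6511 g.

(a) 45.9 kg; (b) 6.51 kg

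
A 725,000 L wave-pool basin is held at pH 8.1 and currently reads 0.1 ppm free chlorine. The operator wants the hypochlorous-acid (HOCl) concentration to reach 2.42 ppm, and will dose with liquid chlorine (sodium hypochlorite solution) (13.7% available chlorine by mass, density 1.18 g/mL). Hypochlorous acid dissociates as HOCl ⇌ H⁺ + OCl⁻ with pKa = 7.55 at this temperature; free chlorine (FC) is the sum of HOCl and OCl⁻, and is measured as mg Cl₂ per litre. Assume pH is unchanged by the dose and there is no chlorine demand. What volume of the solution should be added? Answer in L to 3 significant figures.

48.9 L

[OCl⁻]/[HOCl] = 10^(pH − pKa) = 10^(8.1 − 7.55) = 3.548; fraction as HOCl = 1/(1 + 3.548) = 0.2199.
Free chlorine required for 2.42 ppm HOCl: 2.42 / 0.2199 = 11.01 ppm.
FC to add: 11.01 − 0.1 = 10.91 mg/L as Cl₂.
Cl₂ equivalent: 10.91 mg/L × 725,000 L = 7907 g.
Product at 13.7% available Cl: 7907 / 0.137 = 57,720 g.
Volume: 57,720 g ÷ 1.18 g/mL = 48,910 mL.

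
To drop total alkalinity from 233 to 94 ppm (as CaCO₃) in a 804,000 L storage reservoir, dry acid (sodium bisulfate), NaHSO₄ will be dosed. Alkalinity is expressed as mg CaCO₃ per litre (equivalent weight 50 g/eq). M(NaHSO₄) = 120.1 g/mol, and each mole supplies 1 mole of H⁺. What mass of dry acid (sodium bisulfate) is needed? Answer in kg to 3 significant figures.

Alkalinity to neutralize: (233 − 94) = 139 mg/L as CaCO₃ × 804,000 L = 111,800 g as CaCO₃.
Equivalents of H⁺ required: 111,800 ÷ 50 g/eq = 2235 eq = 2235 mol NaHSO₄.
Mass of NaHSO₄: 2235 × 120.1 = 268,400 g.

268 kg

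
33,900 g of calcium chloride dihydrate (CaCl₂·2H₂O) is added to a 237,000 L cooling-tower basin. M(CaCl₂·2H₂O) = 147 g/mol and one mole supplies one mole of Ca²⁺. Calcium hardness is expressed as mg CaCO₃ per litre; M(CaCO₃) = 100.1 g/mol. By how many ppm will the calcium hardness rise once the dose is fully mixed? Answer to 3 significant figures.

97.4 ppm

Moles of Ca²⁺: 33,900 g ÷ 147 g/mol = 230.6 mol.
As CaCO₃: 230.6 mol × 100.1 g/mol = 23,080 g.
Rise: 23,080 g / 237,000 L × 1000 = 97.4 mg/L.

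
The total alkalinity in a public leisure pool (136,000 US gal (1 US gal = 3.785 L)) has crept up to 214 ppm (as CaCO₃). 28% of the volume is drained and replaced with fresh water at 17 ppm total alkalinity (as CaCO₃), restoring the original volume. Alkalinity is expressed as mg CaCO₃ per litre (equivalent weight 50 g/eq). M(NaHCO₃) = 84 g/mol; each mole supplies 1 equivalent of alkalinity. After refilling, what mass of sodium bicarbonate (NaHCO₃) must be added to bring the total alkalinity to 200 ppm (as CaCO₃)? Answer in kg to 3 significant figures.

Volume: 136,000 US gal × 3.785 L/gal = 514,760 L.
After draining 28% and refilling: 214 × 0.72 + 17 × 0.28 = 158.84 ppm.
Deficit to target: 200 − 158.84 = 41.16 mg/L.
As CaCO₃: 41.16 mg/L × 514,760 L = 21,190 g; ÷ 50 g/eq ÷ 1 = 423.8 mol NaHCO₃.
Mass: 423.8 × 84 = 35,600 g.

35.6 kg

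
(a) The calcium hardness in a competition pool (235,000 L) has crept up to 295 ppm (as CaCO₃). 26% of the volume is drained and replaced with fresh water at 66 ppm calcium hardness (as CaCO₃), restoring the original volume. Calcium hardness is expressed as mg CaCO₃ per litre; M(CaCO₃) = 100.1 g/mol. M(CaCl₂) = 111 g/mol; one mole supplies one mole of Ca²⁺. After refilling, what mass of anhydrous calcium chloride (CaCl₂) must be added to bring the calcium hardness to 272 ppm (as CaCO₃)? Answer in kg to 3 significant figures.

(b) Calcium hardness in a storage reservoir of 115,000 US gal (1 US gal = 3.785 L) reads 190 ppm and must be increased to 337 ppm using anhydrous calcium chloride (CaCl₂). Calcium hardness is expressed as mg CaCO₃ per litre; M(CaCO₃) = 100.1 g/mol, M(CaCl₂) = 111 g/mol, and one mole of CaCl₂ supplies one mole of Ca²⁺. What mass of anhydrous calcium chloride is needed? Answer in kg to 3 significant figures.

(a) After draining 26% and refilling: 295 × 0.74 + 66 × 0.26 = 235.46 ppm.
(a) Deficit to target: 272 − 235.46 = 36.54 mg/L.
(a) As CaCO₃: 36.54 mg/L × 235,000 L = 8587 g; ÷ 100.1 = 85.78 mol Ca²⁺.
(a) Mass: 85.78 × 111 = 9522 g.

(b) Volume: 115,000 US gal × 3.785 L/gal = 435,275 L.
(b) Hardness to add: (337 − 190) = 147 mg/L as CaCO₃ × 435,275 L = 63,990 g as CaCO₃.
(b) Moles of Ca²⁺ (1 mol Ca²⁺ ≡ 1 mol CaCO₃): 63,990 / 100.1 g/mol = 639.2 mol.
(b) Mass of CaCl₂: 639.2 × 111 = 70,950 g.

(a) 9.52 kg; (b) 71.0 kg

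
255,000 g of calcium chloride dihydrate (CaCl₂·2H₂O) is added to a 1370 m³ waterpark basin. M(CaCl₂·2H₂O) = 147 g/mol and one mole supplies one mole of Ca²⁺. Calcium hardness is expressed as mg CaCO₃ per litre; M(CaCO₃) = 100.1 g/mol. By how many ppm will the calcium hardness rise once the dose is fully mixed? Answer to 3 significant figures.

127 ppm

Volume: 1370 m³ = 1,370,000 L.
Moles of Ca²⁺: 255,000 g ÷ 147 g/mol = 1735 mol.
As CaCO₃: 1735 mol × 100.1 g/mol = 173,600 g.
Rise: 173,600 g / 1,370,000 L × 1000 = 126.7 mg/L.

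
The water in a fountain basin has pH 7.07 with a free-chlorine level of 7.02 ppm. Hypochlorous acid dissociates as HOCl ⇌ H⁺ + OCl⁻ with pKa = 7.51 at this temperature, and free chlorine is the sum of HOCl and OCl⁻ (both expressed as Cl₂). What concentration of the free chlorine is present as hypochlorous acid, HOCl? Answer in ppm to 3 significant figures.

5.15 ppm

[OCl⁻]/[HOCl] = 10^(pH − pKa) = 10^(7.07 − 7.51) = 10^-0.44 = 0.3631.
Fraction as HOCl = 1 / (1 + 0.3631) = 0.7336.
HOCl = 0.7336 × 7.02 ppm = 5.15 ppm.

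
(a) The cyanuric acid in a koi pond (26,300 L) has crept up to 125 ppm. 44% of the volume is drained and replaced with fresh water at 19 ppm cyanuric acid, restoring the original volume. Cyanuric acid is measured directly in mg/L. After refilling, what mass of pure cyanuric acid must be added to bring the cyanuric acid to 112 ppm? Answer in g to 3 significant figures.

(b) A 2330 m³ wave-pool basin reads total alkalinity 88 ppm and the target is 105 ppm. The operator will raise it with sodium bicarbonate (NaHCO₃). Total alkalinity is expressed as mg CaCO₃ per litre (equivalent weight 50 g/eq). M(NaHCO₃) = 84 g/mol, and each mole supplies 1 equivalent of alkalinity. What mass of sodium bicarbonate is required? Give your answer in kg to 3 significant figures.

(a) 885 g; (b) 66.5 kg

(a) After draining 44% and refilling: 125 × 0.56 + 19 × 0.44 = 78.36 ppm.
(a) Deficit to target: 112 − 78.36 = 33.64 mg/L.
(a) Mass: 33.64 mg/L × 26,300 L = 884.7 g cyanuric acid.

(b) Volume: 2330 m³ = 2,330,000 L.
(b) Alkalinity to add: (105 − 88) = 17 mg/L as CaCO₃ × 2,330,000 L = 39,610 g as CaCO₃.
(b) Equivalents: 39,610 g ÷ 50 g/eq = 792.2 eq.
(b) NaHCO₃ supplies 1 eq per mole → 792.2 mol.
(b) Mass: 792.2 mol × 84 g/mol = 66,540 g.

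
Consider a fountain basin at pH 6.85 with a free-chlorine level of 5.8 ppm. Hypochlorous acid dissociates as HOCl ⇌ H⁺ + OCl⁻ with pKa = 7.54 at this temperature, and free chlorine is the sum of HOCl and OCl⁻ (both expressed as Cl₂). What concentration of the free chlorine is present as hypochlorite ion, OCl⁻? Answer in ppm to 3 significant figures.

0.983 ppm

[OCl⁻]/[HOCl] = 10^(pH − pKa) = 10^(6.85 − 7.54) = 10^-0.69 = 0.2042.
Fraction as HOCl = 1 / (1 + 0.2042) = 0.8304.
OCl⁻ = (1 − 0.8304) × 5.8 ppm = 0.9834 ppm.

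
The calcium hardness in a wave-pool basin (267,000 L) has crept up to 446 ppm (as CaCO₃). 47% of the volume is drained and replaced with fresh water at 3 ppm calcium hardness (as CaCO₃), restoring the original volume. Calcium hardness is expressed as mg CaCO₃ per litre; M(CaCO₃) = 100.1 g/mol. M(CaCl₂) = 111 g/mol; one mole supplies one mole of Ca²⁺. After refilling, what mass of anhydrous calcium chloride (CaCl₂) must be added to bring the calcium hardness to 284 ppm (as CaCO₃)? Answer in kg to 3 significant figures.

After draining 47% and refilling: 446 × 0.53 + 3 × 0.47 = 237.79 ppm.
Deficit to target: 284 − 237.79 = 46.21 mg/L.
As CaCO₃: 46.21 mg/L × 267,000 L = 12,340 g; ÷ 100.1 = 123.3 mol Ca²⁺.
Mass: 123.3 × 111 = 13,680 g.

13.7 kg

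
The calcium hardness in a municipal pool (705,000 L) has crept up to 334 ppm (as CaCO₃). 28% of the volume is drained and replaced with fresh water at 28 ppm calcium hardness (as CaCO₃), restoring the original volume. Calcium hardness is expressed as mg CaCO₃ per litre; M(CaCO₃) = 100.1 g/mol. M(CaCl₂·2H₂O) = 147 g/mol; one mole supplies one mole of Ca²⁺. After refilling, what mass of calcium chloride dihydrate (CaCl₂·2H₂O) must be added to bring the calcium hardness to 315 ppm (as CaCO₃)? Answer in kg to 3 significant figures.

69.0 kg

After draining 28% and refilling: 334 × 0.72 + 28 × 0.28 = 248.32 ppm.
Deficit to target: 315 − 248.32 = 66.68 mg/L.
As CaCO₃: 66.68 mg/L × 705,000 L = 47,010 g; ÷ 100.1 = 469.6 mol Ca²⁺.
Mass: 469.6 × 147 = 69,030 g.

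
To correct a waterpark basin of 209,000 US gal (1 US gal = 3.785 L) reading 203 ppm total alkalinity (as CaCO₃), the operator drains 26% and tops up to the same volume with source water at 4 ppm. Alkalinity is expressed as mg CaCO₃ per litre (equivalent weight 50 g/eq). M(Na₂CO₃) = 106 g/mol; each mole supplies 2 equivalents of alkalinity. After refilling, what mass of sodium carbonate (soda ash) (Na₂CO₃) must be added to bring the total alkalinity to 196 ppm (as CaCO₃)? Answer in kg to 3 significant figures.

Volume: 209,000 US gal × 3.785 L/gal = 791,065 L.
After draining 26% and refilling: 203 × 0.74 + 4 × 0.26 = 151.26 ppm.
Deficit to target: 196 − 151.26 = 44.74 mg/L.
As CaCO₃: 44.74 mg/L × 791,065 L = 35,390 g; ÷ 50 g/eq ÷ 2 = 353.9 mol Na₂CO₃.
Mass: 353.9 × 106 = 37,520 g.

37.5 kg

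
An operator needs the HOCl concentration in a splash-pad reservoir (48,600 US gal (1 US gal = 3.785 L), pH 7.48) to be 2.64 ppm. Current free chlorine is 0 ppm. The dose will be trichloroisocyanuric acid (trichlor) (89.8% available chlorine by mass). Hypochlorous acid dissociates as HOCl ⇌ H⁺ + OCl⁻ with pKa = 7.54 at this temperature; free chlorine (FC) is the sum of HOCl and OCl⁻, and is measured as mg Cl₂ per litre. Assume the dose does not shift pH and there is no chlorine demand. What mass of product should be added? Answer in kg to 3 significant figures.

1.01 kg

Volume: 48,600 US gal × 3.785 L/gal = 183,951 L.
[OCl⁻]/[HOCl] = 10^(pH − pKa) = 10^(7.48 − 7.54) = 0.871; fraction as HOCl = 1/(1 + 0.871) = 0.5345.
Free chlorine required for 2.64 ppm HOCl: 2.64 / 0.5345 = 4.939 ppm.
FC to add: 4.939 − 0 = 4.939 mg/L as Cl₂.
Cl₂ equivalent: 4.939 mg/L × 183,951 L = 908.6 g.
Product at 89.8% available Cl: 908.6 / 0.898 = 1012 g.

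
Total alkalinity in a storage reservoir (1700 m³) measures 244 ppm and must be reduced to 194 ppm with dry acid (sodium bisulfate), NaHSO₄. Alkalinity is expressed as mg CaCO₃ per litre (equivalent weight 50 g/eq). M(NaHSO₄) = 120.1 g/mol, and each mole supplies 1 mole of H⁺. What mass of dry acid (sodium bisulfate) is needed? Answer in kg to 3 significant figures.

204 kg

Volume: 1700 m³ = 1,700,000 L.
Alkalinity to neutralize: (244 − 194) = 50 mg/L as CaCO₃ × 1,700,000 L = 85,000 g as CaCO₃.
Equivalents of H⁺ required: 85,000 ÷ 50 g/eq = 1700 eq = 1700 mol NaHSO₄.
Mass of NaHSO₄: 1700 × 120.1 = 204,200 g.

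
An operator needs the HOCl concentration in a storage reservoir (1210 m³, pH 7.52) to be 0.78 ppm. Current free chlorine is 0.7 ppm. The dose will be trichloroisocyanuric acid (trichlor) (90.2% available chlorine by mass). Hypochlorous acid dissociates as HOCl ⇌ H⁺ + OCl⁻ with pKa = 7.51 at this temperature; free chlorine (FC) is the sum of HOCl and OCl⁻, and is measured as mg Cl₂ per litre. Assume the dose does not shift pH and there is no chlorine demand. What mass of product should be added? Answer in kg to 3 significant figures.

Volume: 1210 m³ = 1,210,000 L.
[OCl⁻]/[HOCl] = 10^(pH − pKa) = 10^(7.52 − 7.51) = 1.023; fraction as HOCl = 1/(1 + 1.023) = 0.4942.
Free chlorine required for 0.78 ppm HOCl: 0.78 / 0.4942 = 1.578 ppm.
FC to add: 1.578 − 0.7 = 0.8782 mg/L as Cl₂.
Cl₂ equivalent: 0.8782 mg/L × 1,210,000 L = 1063 g.
Product at 90.2% available Cl: 1063 / 0.902 = 1178 g.

1.18 kg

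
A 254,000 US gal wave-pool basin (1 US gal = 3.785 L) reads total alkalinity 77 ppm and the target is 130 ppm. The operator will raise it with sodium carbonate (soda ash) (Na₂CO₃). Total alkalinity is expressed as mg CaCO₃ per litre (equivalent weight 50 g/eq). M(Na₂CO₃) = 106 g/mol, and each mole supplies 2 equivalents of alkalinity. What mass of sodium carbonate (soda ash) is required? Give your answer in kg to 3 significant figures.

Volume: 254,000 US gal × 3.785 L/gal = 961,390 L.
Alkalinity to add: (130 − 77) = 53 mg/L as CaCO₃ × 961,390 L = 50,950 g as CaCO₃.
Equivalents: 50,950 g ÷ 50 g/eq = 1019 eq.
Each mole of Na₂CO₃ supplies 2 eq, so 1019 / 2 = 509.5 mol.
Mass: 509.5 mol × 106 g/mol = 54,010 g.

54.0 kg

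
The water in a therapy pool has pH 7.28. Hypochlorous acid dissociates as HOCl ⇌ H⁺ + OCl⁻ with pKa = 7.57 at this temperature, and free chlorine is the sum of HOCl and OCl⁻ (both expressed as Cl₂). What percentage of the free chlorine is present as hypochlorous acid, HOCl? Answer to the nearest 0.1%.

66.1%

[OCl⁻]/[HOCl] = 10^(pH − pKa) = 10^(7.28 − 7.57) = 10^-0.29 = 0.5129.
Fraction as HOCl = 1 / (1 + 0.5129) = 0.661.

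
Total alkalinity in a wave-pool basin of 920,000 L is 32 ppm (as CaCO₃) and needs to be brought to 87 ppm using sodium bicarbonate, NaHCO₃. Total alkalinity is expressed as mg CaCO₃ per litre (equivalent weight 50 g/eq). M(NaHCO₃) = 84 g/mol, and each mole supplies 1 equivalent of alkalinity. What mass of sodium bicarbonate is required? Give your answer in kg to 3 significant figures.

85.0 kg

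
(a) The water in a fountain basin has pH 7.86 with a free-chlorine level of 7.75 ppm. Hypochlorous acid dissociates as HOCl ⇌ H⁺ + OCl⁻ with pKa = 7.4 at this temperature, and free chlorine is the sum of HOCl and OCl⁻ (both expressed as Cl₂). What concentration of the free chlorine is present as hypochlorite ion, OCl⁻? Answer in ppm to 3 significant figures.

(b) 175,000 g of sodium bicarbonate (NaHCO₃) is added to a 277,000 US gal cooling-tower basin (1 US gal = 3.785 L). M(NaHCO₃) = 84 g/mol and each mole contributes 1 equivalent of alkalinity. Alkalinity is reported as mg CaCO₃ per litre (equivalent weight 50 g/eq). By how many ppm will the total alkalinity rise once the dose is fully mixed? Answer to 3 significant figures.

(a) [OCl⁻]/[HOCl] = 10^(pH − pKa) = 10^(7.86 − 7.4) = 10^0.46 = 2.884.
(a) Fraction as HOCl = 1 / (1 + 2.884) = 0.2575.
(a) OCl⁻ = (1 − 0.2575) × 7.75 ppm = 5.755 ppm.

(b) Volume: 277,000 US gal × 3.785 L/gal = 1,048,445 L.
(b) Moles of NaHCO₃: 175,000 g ÷ 84 g/mol = 2083 mol → 2083 eq of alkalinity.
(b) As CaCO₃: 2083 eq × 50 g/eq = 104,200 g.
(b) Rise: 104,200 g / 1,048,445 L × 1000 = 99.35 mg/L.

(a) 5.75 ppm; (b) 99.4 ppm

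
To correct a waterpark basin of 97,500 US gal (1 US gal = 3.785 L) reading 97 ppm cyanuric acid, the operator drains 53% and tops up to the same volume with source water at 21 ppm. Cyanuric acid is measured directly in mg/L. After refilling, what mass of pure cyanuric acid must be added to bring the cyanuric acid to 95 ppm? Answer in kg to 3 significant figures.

Volume: 97,500 US gal × 3.785 L/gal = 369,038 L.
After draining 53% and refilling: 97 × 0.47 + 21 × 0.53 = 56.72 ppm.
Deficit to target: 95 − 56.72 = 38.28 mg/L.
Mass: 38.28 mg/L × 369,038 L = 14,130 g cyanuric acid.

14.1 kg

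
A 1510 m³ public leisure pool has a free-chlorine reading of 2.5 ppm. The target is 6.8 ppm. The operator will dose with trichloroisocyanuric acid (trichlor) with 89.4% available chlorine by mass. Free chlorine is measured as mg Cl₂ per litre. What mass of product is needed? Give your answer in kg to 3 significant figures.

7.26 kg

Volume: 1510 m³ = 1,510,000 L.
Chlorine deficit: 6.8 − 2.5 = 4.3 ppm = 4.3 mg/L as Cl₂.
Cl₂ equivalent needed: 4.3 mg/L × 1,510,000 L = 6,493,000 mg = 6493 g.
Product at 89.4% available chlorine: 6493 / 0.894 = 7263 g.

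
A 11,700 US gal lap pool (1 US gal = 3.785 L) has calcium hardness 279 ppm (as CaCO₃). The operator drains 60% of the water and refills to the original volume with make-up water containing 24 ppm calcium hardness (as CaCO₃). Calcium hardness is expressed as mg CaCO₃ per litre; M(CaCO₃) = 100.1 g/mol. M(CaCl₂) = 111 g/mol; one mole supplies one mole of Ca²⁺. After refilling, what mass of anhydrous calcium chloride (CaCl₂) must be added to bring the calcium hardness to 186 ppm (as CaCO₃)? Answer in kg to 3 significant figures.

2.95 kg

Volume: 11,700 US gal × 3.785 L/gal = 44,284 L.
After draining 60% and refilling: 279 × 0.40 + 24 × 0.60 = 126 ppm.
Deficit to target: 186 − 126 = 60 mg/L.
As CaCO₃: 60 mg/L × 44,284 L = 2657 g; ÷ 100.1 = 26.54 mol Ca²⁺.
Mass: 26.54 × 111 = 2946 g.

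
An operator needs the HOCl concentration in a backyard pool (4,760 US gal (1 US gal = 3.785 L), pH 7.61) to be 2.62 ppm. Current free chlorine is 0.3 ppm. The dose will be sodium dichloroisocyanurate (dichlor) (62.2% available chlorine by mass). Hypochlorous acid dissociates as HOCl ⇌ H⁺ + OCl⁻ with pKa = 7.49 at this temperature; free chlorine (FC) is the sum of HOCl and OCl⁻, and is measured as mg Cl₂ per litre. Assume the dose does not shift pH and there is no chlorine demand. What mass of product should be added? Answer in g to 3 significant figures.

167 g

Volume: 4,760 US gal × 3.785 L/gal = 18,017 L.
[OCl⁻]/[HOCl] = 10^(pH − pKa) = 10^(7.61 − 7.49) = 1.318; fraction as HOCl = 1/(1 + 1.318) = 0.4314.
Free chlorine required for 2.62 ppm HOCl: 2.62 / 0.4314 = 6.074 ppm.
FC to add: 6.074 − 0.3 = 5.774 mg/L as Cl₂.
Cl₂ equivalent: 5.774 mg/L × 18,017 L = 104 g.
Product at 62.2% available Cl: 104 / 0.622 = 167.2 g.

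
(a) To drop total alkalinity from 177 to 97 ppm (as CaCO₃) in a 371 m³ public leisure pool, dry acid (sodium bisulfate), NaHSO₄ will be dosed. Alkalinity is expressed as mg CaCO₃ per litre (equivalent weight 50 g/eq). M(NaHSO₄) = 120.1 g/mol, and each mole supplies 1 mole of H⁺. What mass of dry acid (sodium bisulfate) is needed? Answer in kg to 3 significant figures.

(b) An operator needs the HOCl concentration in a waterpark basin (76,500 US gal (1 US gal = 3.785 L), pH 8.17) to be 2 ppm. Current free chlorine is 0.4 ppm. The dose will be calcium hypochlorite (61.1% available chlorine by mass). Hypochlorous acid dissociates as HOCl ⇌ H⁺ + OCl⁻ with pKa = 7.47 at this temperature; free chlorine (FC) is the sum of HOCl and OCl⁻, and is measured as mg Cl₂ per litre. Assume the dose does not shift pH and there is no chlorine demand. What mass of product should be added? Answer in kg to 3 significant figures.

(a) 71.3 kg; (b) 5.51 kg

(a) Volume: 371 m³ = 371,000 L.
(a) Alkalinity to neutralize: (177 − 97) = 80 mg/L as CaCO₃ × 371,000 L = 29,680 g as CaCO₃.
(a) Equivalents of H⁺ required: 29,680 ÷ 50 g/eq = 593.6 eq = 593.6 mol NaHSO₄.
(a) Mass of NaHSO₄: 593.6 × 120.1 = 71,290 g.

(b) Volume: 76,500 US gal × 3.785 L/gal = 289,552 L.
(b) [OCl⁻]/[HOCl] = 10^(pH − pKa) = 10^(8.17 − 7.47) = 5.012; fraction as HOCl = 1/(1 + 5.012) = 0.1663.
(b) Free chlorine required for 2 ppm HOCl: 2 / 0.1663 = 12.02 ppm.
(b) FC to add: 12.02 − 0.4 = 11.62 mg/L as Cl₂.
(b) Cl₂ equivalent: 11.62 mg/L × 289,552 L = 3366 g.
(b) Product at 61.1% available Cl: 3366 / 0.611 = 5508 g.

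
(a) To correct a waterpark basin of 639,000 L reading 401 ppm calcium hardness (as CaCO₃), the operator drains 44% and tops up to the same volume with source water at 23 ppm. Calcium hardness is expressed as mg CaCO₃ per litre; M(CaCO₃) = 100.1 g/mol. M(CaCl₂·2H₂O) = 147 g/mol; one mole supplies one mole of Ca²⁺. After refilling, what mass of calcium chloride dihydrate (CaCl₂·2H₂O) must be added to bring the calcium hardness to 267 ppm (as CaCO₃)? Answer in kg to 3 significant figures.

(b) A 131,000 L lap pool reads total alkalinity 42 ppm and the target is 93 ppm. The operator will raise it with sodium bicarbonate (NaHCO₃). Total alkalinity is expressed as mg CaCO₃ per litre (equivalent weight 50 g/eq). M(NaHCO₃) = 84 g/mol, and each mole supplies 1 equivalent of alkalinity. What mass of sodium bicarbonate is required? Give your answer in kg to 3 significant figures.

(a) After draining 44% and refilling: 401 × 0.56 + 23 × 0.44 = 234.68 ppm.
(a) Deficit to target: 267 − 234.68 = 32.32 mg/L.
(a) As CaCO₃: 32.32 mg/L × 639,000 L = 20,650 g; ÷ 100.1 = 206.3 mol Ca²⁺.
(a) Mass: 206.3 × 147 = 30,330 g.

(b) Alkalinity to add: (93 − 42) = 51 mg/L as CaCO₃ × 131,000 L = 6681 g as CaCO₃.
(b) Equivalents: 6681 g ÷ 50 g/eq = 133.6 eq.
(b) NaHCO₃ supplies 1 eq per mole → 133.6 mol.
(b) Mass: 133.6 mol × 84 g/mol = 11,220 g.

(a) 30.3 kg; (b) 11.2 kg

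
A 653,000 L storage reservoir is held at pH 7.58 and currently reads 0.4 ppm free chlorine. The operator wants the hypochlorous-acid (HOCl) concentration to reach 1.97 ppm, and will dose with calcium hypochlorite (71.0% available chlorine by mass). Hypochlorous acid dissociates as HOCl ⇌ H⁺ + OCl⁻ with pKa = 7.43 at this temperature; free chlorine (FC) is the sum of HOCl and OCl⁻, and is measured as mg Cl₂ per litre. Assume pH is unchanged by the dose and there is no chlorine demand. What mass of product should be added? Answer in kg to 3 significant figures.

[OCl⁻]/[HOCl] = 10^(pH − pKa) = 10^(7.58 − 7.43) = 1.413; fraction as HOCl = 1/(1 + 1.413) = 0.4145.
Free chlorine required for 1.97 ppm HOCl: 1.97 / 0.4145 = 4.753 ppm.
FC to add: 4.753 − 0.4 = 4.353 mg/L as Cl₂.
Cl₂ equivalent: 4.353 mg/L × 653,000 L = 2842 g.
Product at 71.0% available Cl: 2842 / 0.71 = 4003 g.

4.00 kg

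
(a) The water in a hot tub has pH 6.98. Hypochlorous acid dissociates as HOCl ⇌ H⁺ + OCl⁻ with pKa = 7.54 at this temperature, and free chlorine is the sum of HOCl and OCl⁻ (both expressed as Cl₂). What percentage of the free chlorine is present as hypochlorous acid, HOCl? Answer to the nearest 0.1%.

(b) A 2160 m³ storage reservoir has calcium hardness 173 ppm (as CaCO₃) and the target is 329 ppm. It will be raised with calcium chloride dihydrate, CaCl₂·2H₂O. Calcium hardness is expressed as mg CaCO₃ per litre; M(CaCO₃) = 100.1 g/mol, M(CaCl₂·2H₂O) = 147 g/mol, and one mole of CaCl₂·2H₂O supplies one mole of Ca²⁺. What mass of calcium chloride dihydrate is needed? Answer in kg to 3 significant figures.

(a) [OCl⁻]/[HOCl] = 10^(pH − pKa) = 10^(6.98 − 7.54) = 10^-0.56 = 0.2754.
(a) Fraction as HOCl = 1 / (1 + 0.2754) = 0.7841.

(b) Volume: 2160 m³ = 2,160,000 L.
(b) Hardness to add: (329 − 173) = 156 mg/L as CaCO₃ × 2,160,000 L = 337,000 g as CaCO₃.
(b) Moles of Ca²⁺ (1 mol Ca²⁺ ≡ 1 mol CaCO₃): 337,000 / 100.1 g/mol = 3366 mol.
(b) Mass of CaCl₂·2H₂O: 3366 × 147 = 494,800 g.

(a) 78.4%; (b) 495 kg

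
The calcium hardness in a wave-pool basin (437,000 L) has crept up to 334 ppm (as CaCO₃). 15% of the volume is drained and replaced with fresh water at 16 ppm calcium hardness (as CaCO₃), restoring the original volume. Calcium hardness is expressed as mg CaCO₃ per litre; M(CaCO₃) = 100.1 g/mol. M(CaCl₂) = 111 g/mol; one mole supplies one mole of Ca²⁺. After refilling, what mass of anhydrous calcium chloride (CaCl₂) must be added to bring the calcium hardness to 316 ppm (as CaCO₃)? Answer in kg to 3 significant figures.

14.4 kg

After draining 15% and refilling: 334 × 0.85 + 16 × 0.15 = 286.3 ppm.
Deficit to target: 316 − 286.3 = 29.7 mg/L.
As CaCO₃: 29.7 mg/L × 437,000 L = 12,980 g; ÷ 100.1 = 129.7 mol Ca²⁺.
Mass: 129.7 × 111 = 14,390 g.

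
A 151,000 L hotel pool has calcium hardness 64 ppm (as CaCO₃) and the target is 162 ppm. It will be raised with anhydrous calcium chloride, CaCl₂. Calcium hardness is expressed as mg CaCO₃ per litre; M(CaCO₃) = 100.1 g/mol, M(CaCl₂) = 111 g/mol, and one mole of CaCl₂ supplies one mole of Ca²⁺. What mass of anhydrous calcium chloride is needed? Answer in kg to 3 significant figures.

16.4 kg

Hardness to add: (162 − 64) = 98 mg/L as CaCO₃ × 151,000 L = 14,800 g as CaCO₃.
Moles of Ca²⁺ (1 mol Ca²⁺ ≡ 1 mol CaCO₃): 14,800 / 100.1 g/mol = 147.8 mol.
Mass of CaCl₂: 147.8 × 111 = 16,410 g.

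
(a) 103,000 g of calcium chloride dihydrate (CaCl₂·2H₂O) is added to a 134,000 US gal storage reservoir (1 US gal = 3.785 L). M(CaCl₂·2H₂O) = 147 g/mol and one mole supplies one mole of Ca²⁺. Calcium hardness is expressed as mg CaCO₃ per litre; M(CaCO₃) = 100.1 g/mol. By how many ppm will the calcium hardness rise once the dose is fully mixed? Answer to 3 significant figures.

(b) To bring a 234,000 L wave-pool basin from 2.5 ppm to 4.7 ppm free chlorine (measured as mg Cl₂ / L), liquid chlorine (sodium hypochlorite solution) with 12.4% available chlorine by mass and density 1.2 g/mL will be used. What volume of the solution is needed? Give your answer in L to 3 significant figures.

(a) 138 ppm; (b) 3.46 L

(a) Volume: 134,000 US gal × 3.785 L/gal = 507,190 L.
(a) Moles of Ca²⁺: 103,000 g ÷ 147 g/mol = 700.7 mol.
(a) As CaCO₃: 700.7 mol × 100.1 g/mol = 70,140 g.
(a) Rise: 70,140 g / 507,190 L × 1000 = 138.3 mg/L.

(b) Chlorine deficit: 4.7 − 2.5 = 2.2 ppm = 2.2 mg/L as Cl₂.
(b) Cl₂ equivalent needed: 2.2 mg/L × 234,000 L = 514,800 mg = 514.8 g.
(b) Product at 12.4% available chlorine: 514.8 / 0.124 = 4152 g.
(b) Volume at density 1.2 g/mL: 4152 g ÷ 1.2 g/mL = 3460 mL.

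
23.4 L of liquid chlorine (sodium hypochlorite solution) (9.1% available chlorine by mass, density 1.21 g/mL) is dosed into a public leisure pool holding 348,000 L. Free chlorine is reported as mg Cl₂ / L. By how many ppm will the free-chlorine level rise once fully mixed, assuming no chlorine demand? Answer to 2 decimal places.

Mass of solution: 23.4 L × 1000 mL/L × 1.21 g/mL = 28,310 g.
Available chlorine delivered: 28,310 g × 0.091 = 2577 g as Cl₂.
Concentration rise: 2577 g / 348,000 L = 7.404 mg/L = 7.40 ppm.

7.40 ppm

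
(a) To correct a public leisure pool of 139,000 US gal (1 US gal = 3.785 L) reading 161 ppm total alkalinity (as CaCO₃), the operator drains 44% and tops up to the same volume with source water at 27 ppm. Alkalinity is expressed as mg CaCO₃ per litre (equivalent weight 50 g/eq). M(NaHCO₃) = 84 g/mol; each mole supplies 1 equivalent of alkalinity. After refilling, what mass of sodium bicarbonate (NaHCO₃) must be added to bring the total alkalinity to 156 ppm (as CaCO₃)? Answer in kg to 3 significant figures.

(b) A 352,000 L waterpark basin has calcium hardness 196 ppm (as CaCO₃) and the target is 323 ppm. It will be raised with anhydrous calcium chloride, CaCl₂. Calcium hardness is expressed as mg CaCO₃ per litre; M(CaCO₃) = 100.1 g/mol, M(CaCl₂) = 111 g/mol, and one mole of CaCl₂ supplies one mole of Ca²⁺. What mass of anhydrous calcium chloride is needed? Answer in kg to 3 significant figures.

(a) Volume: 139,000 US gal × 3.785 L/gal = 526,115 L.
(a) After draining 44% and refilling: 161 × 0.56 + 27 × 0.44 = 102.04 ppm.
(a) Deficit to target: 156 − 102.04 = 53.96 mg/L.
(a) As CaCO₃: 53.96 mg/L × 526,115 L = 28,390 g; ÷ 50 g/eq ÷ 1 = 567.8 mol NaHCO₃.
(a) Mass: 567.8 × 84 = 47,690 g.

(b) Hardness to add: (323 − 196) = 127 mg/L as CaCO₃ × 352,000 L = 44,700 g as CaCO₃.
(b) Moles of Ca²⁺ (1 mol Ca²⁺ ≡ 1 mol CaCO₃): 44,700 / 100.1 g/mol = 446.6 mol.
(b) Mass of CaCl₂: 446.6 × 111 = 49,570 g.

(a) 47.7 kg; (b) 49.6 kg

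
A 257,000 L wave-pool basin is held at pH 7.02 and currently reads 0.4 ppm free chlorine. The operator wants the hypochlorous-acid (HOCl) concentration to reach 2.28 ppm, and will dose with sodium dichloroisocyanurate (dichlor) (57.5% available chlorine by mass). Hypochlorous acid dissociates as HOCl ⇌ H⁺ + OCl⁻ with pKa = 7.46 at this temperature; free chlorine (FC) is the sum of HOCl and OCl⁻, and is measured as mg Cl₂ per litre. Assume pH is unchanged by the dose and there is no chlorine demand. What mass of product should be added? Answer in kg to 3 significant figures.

1.21 kg

[OCl⁻]/[HOCl] = 10^(pH − pKa) = 10^(7.02 − 7.46) = 0.3631; fraction as HOCl = 1/(1 + 0.3631) = 0.7336.
Free chlorine required for 2.28 ppm HOCl: 2.28 / 0.7336 = 3.108 ppm.
FC to add: 3.108 − 0.4 = 2.708 mg/L as Cl₂.
Cl₂ equivalent: 2.708 mg/L × 257,000 L = 695.9 g.
Product at 57.5% available Cl: 695.9 / 0.575 = 1210 g.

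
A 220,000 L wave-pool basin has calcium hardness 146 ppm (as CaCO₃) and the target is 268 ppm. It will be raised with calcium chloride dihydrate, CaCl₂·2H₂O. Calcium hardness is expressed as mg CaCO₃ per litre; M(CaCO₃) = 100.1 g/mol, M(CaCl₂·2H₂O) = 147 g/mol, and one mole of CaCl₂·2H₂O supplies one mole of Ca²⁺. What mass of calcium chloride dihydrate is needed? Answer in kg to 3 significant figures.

Hardness to add: (268 − 146) = 122 mg/L as CaCO₃ × 220,000 L = 26,840 g as CaCO₃.
Moles of Ca²⁺ (1 mol Ca²⁺ ≡ 1 mol CaCO₃): 26,840 / 100.1 g/mol = 268.1 mol.
Mass of CaCl₂·2H₂O: 268.1 × 147 = 39,420 g.

39.4 kg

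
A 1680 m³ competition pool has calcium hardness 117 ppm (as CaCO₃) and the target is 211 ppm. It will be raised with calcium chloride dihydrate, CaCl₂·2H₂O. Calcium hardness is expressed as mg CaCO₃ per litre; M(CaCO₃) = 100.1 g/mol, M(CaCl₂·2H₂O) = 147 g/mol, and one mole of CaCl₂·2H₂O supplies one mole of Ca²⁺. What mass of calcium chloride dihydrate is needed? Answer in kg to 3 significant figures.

Volume: 1680 m³ = 1,680,000 L.
Hardness to add: (211 − 117) = 94 mg/L as CaCO₃ × 1,680,000 L = 157,900 g as CaCO₃.
Moles of Ca²⁺ (1 mol Ca²⁺ ≡ 1 mol CaCO₃): 157,900 / 100.1 g/mol = 1578 mol.
Mass of CaCl₂·2H₂O: 1578 × 147 = 231,900 g.

232 kg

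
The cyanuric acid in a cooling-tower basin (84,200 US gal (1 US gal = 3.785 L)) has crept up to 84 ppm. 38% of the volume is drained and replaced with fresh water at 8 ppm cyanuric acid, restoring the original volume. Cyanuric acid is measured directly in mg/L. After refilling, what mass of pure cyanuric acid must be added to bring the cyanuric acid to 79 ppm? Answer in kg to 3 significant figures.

7.61 kg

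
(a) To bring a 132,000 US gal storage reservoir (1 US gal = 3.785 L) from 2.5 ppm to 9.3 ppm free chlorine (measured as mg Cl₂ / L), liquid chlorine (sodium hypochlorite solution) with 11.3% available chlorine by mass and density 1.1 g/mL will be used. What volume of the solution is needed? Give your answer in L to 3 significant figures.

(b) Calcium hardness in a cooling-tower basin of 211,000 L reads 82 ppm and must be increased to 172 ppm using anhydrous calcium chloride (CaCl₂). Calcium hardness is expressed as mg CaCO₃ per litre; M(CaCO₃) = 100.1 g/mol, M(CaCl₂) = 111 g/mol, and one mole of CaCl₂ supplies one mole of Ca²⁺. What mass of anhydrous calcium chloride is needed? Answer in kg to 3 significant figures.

(a) Volume: 132,000 US gal × 3.785 L/gal = 499,620 L.
(a) Chlorine deficit: 9.3 − 2.5 = 6.8 ppm = 6.8 mg/L as Cl₂.
(a) Cl₂ equivalent needed: 6.8 mg/L × 499,620 L = 3,397,000 mg = 3397 g.
(a) Product at 11.3% available chlorine: 3397 / 0.113 = 30,070 g.
(a) Volume at density 1.1 g/mL: 30,070 g ÷ 1.1 g/mL = 27,330 mL.

(b) Hardness to add: (172 − 82) = 90 mg/L as CaCO₃ × 211,000 L = 18,990 g as CaCO₃.
(b) Moles of Ca²⁺ (1 mol Ca²⁺ ≡ 1 mol CaCO₃): 18,990 / 100.1 g/mol = 189.7 mol.
(b) Mass of CaCl₂: 189.7 × 111 = 21,060 g.

(a) 27.3 L; (b) 21.1 kg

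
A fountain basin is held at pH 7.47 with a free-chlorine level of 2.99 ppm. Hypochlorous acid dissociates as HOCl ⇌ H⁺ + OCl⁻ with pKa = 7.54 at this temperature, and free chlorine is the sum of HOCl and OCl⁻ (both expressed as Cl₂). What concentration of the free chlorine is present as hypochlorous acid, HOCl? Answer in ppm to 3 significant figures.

1.62 ppm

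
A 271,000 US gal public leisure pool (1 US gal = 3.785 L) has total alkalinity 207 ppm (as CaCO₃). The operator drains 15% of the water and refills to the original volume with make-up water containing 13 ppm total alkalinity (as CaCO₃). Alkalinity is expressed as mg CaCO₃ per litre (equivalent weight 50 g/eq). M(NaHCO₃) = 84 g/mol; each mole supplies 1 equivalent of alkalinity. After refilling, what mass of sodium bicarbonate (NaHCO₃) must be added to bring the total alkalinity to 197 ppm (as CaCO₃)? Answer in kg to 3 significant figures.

Volume: 271,000 US gal × 3.785 L/gal = 1,025,735 L.
After draining 15% and refilling: 207 × 0.85 + 13 × 0.15 = 177.9 ppm.
Deficit to target: 197 − 177.9 = 19.1 mg/L.
As CaCO₃: 19.1 mg/L × 1,025,735 L = 19,590 g; ÷ 50 g/eq ÷ 1 = 391.8 mol NaHCO₃.
Mass: 391.8 × 84 = 32,910 g.

32.9 kg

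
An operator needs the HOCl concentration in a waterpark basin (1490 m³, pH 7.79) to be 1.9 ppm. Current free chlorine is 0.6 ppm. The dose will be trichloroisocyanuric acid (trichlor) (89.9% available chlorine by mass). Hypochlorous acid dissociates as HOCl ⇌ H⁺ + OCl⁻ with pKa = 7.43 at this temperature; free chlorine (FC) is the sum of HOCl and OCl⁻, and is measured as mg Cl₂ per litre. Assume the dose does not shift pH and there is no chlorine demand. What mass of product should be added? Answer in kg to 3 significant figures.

9.37 kg

Volume: 1490 m³ = 1,490,000 L.
[OCl⁻]/[HOCl] = 10^(pH − pKa) = 10^(7.79 − 7.43) = 2.291; fraction as HOCl = 1/(1 + 2.291) = 0.3039.
Free chlorine required for 1.9 ppm HOCl: 1.9 / 0.3039 = 6.253 ppm.
FC to add: 6.253 − 0.6 = 5.653 mg/L as Cl₂.
Cl₂ equivalent: 5.653 mg/L × 1,490,000 L = 8422 g.
Product at 89.9% available Cl: 8422 / 0.899 = 9369 g.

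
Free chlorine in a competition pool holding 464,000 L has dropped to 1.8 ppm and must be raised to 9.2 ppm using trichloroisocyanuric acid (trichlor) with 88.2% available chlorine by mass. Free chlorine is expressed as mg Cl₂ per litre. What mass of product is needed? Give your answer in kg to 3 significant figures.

3.89 kg

Chlorine deficit: 9.2 − 1.8 = 7.4 ppm = 7.4 mg/L as Cl₂.
Cl₂ equivalent needed: 7.4 mg/L × 464,000 L = 3,434,000 mg = 3434 g.
Product at 88.2% available chlorine: 3434 / 0.882 = 3893 g.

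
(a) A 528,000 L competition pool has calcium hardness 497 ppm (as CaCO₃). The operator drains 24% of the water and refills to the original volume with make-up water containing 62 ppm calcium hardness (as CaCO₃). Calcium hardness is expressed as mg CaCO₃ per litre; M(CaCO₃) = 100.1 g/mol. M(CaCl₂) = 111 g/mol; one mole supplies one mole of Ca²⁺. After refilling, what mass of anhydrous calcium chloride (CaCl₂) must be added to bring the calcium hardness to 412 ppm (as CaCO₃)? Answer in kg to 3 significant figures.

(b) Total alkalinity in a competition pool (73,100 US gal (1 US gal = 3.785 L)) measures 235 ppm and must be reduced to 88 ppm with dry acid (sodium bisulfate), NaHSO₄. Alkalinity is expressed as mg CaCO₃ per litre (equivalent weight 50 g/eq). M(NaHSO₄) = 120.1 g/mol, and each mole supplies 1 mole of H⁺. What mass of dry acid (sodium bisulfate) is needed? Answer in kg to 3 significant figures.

(a) 11.4 kg; (b) 97.7 kg

(a) After draining 24% and refilling: 497 × 0.76 + 62 × 0.24 = 392.6 ppm.
(a) Deficit to target: 412 − 392.6 = 19.4 mg/L.
(a) As CaCO₃: 19.4 mg/L × 528,000 L = 10,240 g; ÷ 100.1 = 102.3 mol Ca²⁺.
(a) Mass: 102.3 × 111 = 11,360 g.

(b) Volume: 73,100 US gal × 3.785 L/gal = 276,684 L.
(b) Alkalinity to neutralize: (235 − 88) = 147 mg/L as CaCO₃ × 276,684 L = 40,670 g as CaCO₃.
(b) Equivalents of H⁺ required: 40,670 ÷ 50 g/eq = 813.4 eq = 813.4 mol NaHSO₄.
(b) Mass of NaHSO₄: 813.4 × 120.1 = 97,700 g.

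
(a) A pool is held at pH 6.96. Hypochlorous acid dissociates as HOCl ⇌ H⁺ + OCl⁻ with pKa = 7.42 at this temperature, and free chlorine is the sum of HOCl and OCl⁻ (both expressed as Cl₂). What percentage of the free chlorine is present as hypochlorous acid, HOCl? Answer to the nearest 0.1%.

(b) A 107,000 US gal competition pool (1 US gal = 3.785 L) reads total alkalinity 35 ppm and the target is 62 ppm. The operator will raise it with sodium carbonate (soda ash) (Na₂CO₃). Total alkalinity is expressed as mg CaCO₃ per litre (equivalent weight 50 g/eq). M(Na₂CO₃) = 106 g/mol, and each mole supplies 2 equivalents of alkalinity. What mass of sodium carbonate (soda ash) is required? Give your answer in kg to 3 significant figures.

(a) [OCl⁻]/[HOCl] = 10^(pH − pKa) = 10^(6.96 − 7.42) = 10^-0.46 = 0.3467.
(a) Fraction as HOCl = 1 / (1 + 0.3467) = 0.7425.

(b) Volume: 107,000 US gal × 3.785 L/gal = 404,995 L.
(b) Alkalinity to add: (62 − 35) = 27 mg/L as CaCO₃ × 404,995 L = 10,930 g as CaCO₃.
(b) Equivalents: 10,930 g ÷ 50 g/eq = 218.7 eq.
(b) Each mole of Na₂CO₃ supplies 2 eq, so 218.7 / 2 = 109.3 mol.
(b) Mass: 109.3 mol × 106 g/mol = 11,590 g.

(a) 74.3%; (b) 11.6 kg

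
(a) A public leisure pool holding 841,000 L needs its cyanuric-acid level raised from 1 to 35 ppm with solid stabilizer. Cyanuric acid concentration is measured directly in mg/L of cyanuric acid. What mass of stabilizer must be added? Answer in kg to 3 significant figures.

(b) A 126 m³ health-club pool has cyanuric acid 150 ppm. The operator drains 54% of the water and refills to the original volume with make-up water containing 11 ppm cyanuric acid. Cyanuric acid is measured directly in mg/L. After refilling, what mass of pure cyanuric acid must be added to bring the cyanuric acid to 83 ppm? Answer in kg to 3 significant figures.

(a) 28.6 kg; (b) 1.02 kg

(a) CYA to add: (35 − 1) = 34 mg/L × 841,000 L = 28,590 g cyanuric acid.

(b) Volume: 126 m³ = 126,000 L.
(b) After draining 54% and refilling: 150 × 0.46 + 11 × 0.54 = 74.94 ppm.
(b) Deficit to target: 83 − 74.94 = 8.06 mg/L.
(b) Mass: 8.06 mg/L × 126,000 L = 1016 g cyanuric acid.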